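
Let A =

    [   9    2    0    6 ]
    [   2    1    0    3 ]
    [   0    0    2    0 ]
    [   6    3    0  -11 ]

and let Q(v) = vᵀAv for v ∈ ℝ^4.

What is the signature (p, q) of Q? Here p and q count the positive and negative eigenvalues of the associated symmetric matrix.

(3, 1)

Congruent diagonalization of A (simultaneous row and column reduction) yields pivots 9, 5/9, 2, -20.
That gives 3 positive, 1 negative pivots.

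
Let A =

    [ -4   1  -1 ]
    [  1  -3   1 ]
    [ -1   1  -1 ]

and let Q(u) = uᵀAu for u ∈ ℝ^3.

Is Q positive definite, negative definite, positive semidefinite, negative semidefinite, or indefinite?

negative definite

Leading principal minors: Δ_1 = -4, Δ_2 = 11, Δ_3 = -6.
The signs alternate starting with Δ_1 < 0, so by Sylvester's criterion Q is negative definite.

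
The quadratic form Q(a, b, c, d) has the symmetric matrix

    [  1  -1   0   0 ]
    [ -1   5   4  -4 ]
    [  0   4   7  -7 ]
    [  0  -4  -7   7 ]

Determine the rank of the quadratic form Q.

3

Congruent diagonalization of A (simultaneous row and column reduction) yields pivots 1, 4, 3, 0.
Counting signs: 3 positive, 1 zero.
The rank is the number of nonzero pivots: 3.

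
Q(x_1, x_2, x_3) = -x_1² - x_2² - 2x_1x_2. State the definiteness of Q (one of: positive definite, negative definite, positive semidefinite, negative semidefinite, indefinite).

negative semidefinite

Write A = [[-1, -1, 0], [-1, -1, 0], [0, 0, 0]].
Row-reducing A symmetrically gives the diagonal entries -1, 0, 0.
So there are 1 negative, 2 zero pivots.
Hence Q is negative semidefinite.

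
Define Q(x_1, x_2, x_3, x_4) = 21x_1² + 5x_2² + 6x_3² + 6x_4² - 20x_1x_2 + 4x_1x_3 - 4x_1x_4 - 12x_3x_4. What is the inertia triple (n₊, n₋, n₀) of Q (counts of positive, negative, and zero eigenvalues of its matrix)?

(3, 0, 1)

The symmetric matrix is A = [[21, -10, 2, -2], [-10, 5, 0, 0], [2, 0, 6, -6], [-2, 0, -6, 6]].
Applying the same elementary operations to the rows and columns of A produces a congruent diagonal matrix with entries 21, 5/21, 2, 0.
That gives 3 positive, 1 zero pivots.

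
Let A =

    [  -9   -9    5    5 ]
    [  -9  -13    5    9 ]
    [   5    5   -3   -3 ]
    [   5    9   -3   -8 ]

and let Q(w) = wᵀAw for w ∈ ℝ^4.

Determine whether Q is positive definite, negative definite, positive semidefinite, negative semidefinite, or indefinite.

Applying the same elementary operations to the rows and columns of A produces a congruent diagonal matrix with entries -9, -4, -2/9, -1.
Counting signs: 4 negative.
Hence Q is negative definite.

negative definite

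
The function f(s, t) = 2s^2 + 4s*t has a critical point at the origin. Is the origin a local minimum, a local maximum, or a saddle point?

The Hessian at the origin is H = [[4, 4], [4, 0]].
det H = 4·0 − (4)² = -16 < 0, so H is indefinite.
Therefore the origin is a saddle point.

saddle point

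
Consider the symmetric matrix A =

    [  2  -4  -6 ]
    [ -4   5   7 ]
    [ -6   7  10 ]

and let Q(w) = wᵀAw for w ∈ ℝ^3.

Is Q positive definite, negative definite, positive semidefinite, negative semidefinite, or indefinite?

indefinite

An LDLᵀ factorisation of A has diagonal entries 2, -3, 1/3.
That gives 2 positive, 1 negative pivots.
Hence Q is indefinite.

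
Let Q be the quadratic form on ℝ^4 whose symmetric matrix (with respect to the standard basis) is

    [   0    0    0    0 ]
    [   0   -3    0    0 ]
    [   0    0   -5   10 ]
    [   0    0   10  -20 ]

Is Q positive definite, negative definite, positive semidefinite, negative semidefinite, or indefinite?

Row-reducing A symmetrically gives the diagonal entries 0, -3, -5, 0.
That gives 2 negative, 2 zero pivots.
Hence Q is negative semidefinite.

negative semidefinite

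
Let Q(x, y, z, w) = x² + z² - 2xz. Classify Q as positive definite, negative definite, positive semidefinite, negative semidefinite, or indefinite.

Write A = [[1, 0, -1, 0], [0, 0, 0, 0], [-1, 0, 1, 0], [0, 0, 0, 0]].
Symmetric row and column elimination reduces A to a congruent diagonal form with pivots 1, 0, 0, 0.
So there are 1 positive, 3 zero pivots.
Hence Q is positive semidefinite.

positive semidefinite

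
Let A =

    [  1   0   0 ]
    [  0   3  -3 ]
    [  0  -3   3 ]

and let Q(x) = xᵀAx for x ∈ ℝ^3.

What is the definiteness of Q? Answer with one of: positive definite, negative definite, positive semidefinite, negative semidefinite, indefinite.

positive semidefinite

Congruent diagonalization of A (simultaneous row and column reduction) yields pivots 1, 3, 0.
That gives 2 positive, 1 zero pivots.
Hence Q is positive semidefinite.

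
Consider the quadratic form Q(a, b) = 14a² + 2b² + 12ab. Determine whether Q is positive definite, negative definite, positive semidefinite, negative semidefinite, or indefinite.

The symmetric matrix is A = [[14, 6], [6, 2]].
Symmetric row and column elimination reduces A to a congruent diagonal form with pivots 14, -4/7.
So there are 1 positive, 1 negative pivots.
Hence Q is indefinite.

indefinite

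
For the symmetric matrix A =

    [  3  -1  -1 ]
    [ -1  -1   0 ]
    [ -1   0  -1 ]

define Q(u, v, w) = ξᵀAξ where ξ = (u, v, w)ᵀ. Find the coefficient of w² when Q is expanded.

The coefficient of w² is the diagonal entry A[3,3] = -1.

-1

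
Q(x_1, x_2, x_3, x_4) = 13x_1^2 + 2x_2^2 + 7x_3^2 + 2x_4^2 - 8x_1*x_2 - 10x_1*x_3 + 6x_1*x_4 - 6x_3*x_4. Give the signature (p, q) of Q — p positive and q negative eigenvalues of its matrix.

The symmetric matrix is A = [[13, -4, -5, 3], [-4, 2, 0, 0], [-5, 0, 7, -3], [3, 0, -3, 2]].
Congruent diagonalization of A (simultaneous row and column reduction) yields pivots 13, 10/13, 2, 1/5.
Counting signs: 4 positive.

(4, 0)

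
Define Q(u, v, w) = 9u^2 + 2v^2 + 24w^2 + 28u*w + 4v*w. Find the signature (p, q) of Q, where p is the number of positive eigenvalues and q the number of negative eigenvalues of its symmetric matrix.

(3, 0)

Write A = [[9, 0, 14], [0, 2, 2], [14, 2, 24]].
Symmetric row and column elimination reduces A to a congruent diagonal form with pivots 9, 2, 2/9.
Counting signs: 3 positive.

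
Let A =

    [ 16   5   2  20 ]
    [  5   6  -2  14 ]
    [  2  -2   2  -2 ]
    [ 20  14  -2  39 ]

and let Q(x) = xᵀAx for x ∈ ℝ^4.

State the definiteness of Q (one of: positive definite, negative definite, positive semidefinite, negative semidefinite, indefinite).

positive definite

Leading principal minors: Δ_1 = 16, Δ_2 = 71, Δ_3 = 14, Δ_4 = 6.
All leading principal minors are positive, so by Sylvester's criterion Q is positive definite.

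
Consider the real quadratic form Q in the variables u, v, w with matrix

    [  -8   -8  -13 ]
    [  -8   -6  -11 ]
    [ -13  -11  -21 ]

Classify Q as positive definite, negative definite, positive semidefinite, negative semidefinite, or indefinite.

Symmetric row and column elimination reduces A to a congruent diagonal form with pivots -8, 2, -15/8.
That gives 1 positive, 2 negative pivots.
Hence Q is indefinite.

indefinite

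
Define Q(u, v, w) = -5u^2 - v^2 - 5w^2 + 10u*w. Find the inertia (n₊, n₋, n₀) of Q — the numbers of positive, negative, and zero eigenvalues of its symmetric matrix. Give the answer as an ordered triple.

The symmetric matrix is A = [[-5, 0, 5], [0, -1, 0], [5, 0, -5]].
Row-reducing A symmetrically gives the diagonal entries -5, -1, 0.
So there are 2 negative, 1 zero pivots.

(0, 2, 1)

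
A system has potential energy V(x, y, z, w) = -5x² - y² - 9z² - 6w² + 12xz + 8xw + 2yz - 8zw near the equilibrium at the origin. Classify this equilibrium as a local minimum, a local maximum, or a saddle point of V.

The Hessian at the origin is H = [[-10, 0, 12, 8], [0, -2, 2, 0], [12, 2, -18, -8], [8, 0, -8, -12]].
Congruent diagonalization of H (simultaneous row and column reduction) yields pivots -10, -2, -8/5, -4.
So there are 4 negative pivots.
H is negative definite, so the origin is a strict local maximum.

local maximum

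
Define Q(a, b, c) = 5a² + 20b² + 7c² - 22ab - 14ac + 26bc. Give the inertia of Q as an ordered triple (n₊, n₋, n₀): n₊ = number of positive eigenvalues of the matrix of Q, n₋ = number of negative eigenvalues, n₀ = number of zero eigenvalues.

Write A = [[5, -11, -7], [-11, 20, 13], [-7, 13, 7]].
Applying the same elementary operations to the rows and columns of A produces a congruent diagonal matrix with entries 5, -21/5, -10/7.
Counting signs: 1 positive, 2 negative.

(1, 2, 0)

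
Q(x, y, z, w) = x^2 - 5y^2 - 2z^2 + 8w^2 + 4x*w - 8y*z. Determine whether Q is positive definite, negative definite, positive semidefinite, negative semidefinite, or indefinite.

indefinite

Write A = [[1, 0, 0, 2], [0, -5, -4, 0], [0, -4, -2, 0], [2, 0, 0, 8]].
Applying the same elementary operations to the rows and columns of A produces a congruent diagonal matrix with entries 1, -5, 6/5, 4.
That gives 3 positive, 1 negative pivots.
Hence Q is indefinite.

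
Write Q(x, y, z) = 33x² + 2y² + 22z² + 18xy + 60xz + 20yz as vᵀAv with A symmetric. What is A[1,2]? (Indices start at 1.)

The coefficient of x·y in Q is 18. For a symmetric A this equals A[1,2] + A[2,1] = 2·A[1,2].
So A[1,2] = 18/2 = 9.

9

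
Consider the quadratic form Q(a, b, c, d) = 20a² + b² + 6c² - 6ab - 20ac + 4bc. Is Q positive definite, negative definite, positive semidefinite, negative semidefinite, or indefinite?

The associated matrix is A = [[20, -3, -10, 0], [-3, 1, 2, 0], [-10, 2, 6, 0], [0, 0, 0, 0]].
Row-reducing A symmetrically gives the diagonal entries 20, 11/20, 6/11, 0.
That gives 3 positive, 1 zero pivots.
Hence Q is positive semidefinite.

positive semidefinite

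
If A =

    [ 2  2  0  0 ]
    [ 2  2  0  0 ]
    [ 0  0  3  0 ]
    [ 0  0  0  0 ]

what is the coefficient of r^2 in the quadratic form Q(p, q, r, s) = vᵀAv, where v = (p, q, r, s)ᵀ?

3

The coefficient of r^2 is the diagonal entry A[3,3] = 3.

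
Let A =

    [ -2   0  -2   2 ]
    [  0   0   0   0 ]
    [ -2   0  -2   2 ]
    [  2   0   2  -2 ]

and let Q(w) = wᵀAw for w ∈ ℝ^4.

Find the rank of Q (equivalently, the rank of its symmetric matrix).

Row-reducing A symmetrically gives the diagonal entries -2, 0, 0, 0.
So there are 1 negative, 3 zero pivots.
The rank is the number of nonzero pivots: 1.

1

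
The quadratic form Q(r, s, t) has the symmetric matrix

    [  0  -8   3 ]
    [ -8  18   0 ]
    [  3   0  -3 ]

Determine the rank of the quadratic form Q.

3

Row reduction of A gives 3 nonzero rows, so rank A = 3.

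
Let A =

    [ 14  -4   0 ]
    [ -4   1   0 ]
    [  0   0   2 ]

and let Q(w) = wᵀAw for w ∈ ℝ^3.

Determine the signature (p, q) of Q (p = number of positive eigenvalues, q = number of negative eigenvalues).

An LDLᵀ factorisation of A has diagonal entries 14, -1/7, 2.
So there are 2 positive, 1 negative pivots.

(2, 1)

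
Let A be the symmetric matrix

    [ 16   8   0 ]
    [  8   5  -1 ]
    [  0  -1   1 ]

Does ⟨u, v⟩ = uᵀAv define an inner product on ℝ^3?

Congruent diagonalization of A (simultaneous row and column reduction) yields pivots 16, 1, 0.
That gives 2 positive, 1 zero pivots.
Hence Q is positive semidefinite.
⟨·,·⟩ is an inner product exactly when A is positive definite.

no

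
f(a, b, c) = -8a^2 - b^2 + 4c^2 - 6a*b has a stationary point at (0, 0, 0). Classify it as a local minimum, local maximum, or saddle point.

saddle point

The Hessian at the origin is H = [[-16, -6, 0], [-6, -2, 0], [0, 0, 8]].
Applying the same elementary operations to the rows and columns of H produces a congruent diagonal matrix with entries -16, 1/4, 8.
So there are 2 positive, 1 negative pivots.
H is indefinite, so the origin is a saddle point.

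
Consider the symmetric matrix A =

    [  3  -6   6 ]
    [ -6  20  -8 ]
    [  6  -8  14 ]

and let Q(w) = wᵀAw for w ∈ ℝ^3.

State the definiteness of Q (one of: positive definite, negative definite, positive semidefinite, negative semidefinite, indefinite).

Applying the same elementary operations to the rows and columns of A produces a congruent diagonal matrix with entries 3, 8, 0.
So there are 2 positive, 1 zero pivots.
Hence Q is positive semidefinite.

positive semidefinite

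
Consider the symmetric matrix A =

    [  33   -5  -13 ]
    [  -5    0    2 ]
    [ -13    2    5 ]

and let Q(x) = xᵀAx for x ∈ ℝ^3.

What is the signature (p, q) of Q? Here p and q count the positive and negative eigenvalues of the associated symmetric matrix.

(1, 2)

Applying the same elementary operations to the rows and columns of A produces a congruent diagonal matrix with entries 33, -25/33, -3/25.
That gives 1 positive, 2 negative pivots.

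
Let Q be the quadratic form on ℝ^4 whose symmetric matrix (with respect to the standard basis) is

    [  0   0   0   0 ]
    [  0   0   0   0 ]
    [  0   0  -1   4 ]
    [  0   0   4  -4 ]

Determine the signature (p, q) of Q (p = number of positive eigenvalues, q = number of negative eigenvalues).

(1, 1)

Congruent diagonalization of A (simultaneous row and column reduction) yields pivots 0, 0, -1, 12.
So there are 1 positive, 1 negative, 2 zero pivots.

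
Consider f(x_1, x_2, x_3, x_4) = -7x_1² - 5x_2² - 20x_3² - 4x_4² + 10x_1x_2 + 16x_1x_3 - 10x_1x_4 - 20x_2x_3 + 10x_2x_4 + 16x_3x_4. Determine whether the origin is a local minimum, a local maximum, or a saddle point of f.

saddle point

The Hessian at the origin is H = [[-14, 10, 16, -10], [10, -10, -20, 10], [16, -20, -40, 16], [-10, 10, 16, -8]].
Symmetric row and column elimination reduces H to a congruent diagonal form with pivots -14, -20/7, 4, -2.
So there are 1 positive, 3 negative pivots.
H is indefinite, so the origin is a saddle point.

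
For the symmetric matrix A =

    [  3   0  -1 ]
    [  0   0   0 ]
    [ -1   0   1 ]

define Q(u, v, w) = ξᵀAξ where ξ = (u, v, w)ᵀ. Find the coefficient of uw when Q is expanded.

-2

The coefficient of uw is A[1,3] + A[3,1] = 2·(-1) = -2.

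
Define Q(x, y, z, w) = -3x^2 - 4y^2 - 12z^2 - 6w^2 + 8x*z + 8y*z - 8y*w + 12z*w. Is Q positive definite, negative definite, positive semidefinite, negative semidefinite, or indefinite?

The symmetric matrix of Q is A = [[-3, 0, 4, 0], [0, -4, 4, -4], [4, 4, -12, 6], [0, -4, 6, -6]].
Leading principal minors: Δ_1 = -3, Δ_2 = 12, Δ_3 = -32, Δ_4 = 16.
The signs alternate starting with Δ_1 < 0, so by Sylvester's criterion Q is negative definite.

negative definite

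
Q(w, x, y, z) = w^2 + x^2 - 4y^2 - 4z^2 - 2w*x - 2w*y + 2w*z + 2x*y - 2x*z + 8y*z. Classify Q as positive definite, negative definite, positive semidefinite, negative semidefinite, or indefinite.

indefinite

Write A = [[1, -1, -1, 1], [-1, 1, 1, -1], [-1, 1, -4, 4], [1, -1, 4, -4]].
Applying the same elementary operations to the rows and columns of A produces a congruent diagonal matrix with entries 1, 0, -5, 0.
That gives 1 positive, 1 negative, 2 zero pivots.
Hence Q is indefinite.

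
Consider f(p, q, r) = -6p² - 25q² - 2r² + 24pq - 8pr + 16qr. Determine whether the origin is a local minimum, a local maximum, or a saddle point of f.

The Hessian at the origin is H = [[-12, 24, -8], [24, -50, 16], [-8, 16, -4]].
Symmetric row and column elimination reduces H to a congruent diagonal form with pivots -12, -2, 4/3.
Counting signs: 1 positive, 2 negative.
H is indefinite, so the origin is a saddle point.

saddle point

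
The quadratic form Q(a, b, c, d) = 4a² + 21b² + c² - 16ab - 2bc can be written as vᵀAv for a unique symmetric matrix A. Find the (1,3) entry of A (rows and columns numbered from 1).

The coefficient of a·c in Q is 0. For a symmetric A this equals A[1,3] + A[3,1] = 2·A[1,3].
So A[1,3] = 0/2 = 0.

0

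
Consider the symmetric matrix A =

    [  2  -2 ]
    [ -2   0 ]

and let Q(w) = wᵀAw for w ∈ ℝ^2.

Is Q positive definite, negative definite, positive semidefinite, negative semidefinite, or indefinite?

indefinite

Congruent diagonalization of A (simultaneous row and column reduction) yields pivots 2, -2.
That gives 1 positive, 1 negative pivots.
Hence Q is indefinite.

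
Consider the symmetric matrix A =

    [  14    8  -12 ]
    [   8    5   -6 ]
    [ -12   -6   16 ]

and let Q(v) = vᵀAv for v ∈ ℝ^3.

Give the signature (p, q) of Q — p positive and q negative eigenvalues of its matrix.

An LDLᵀ factorisation of A has diagonal entries 14, 3/7, 4.
Counting signs: 3 positive.

(3, 0)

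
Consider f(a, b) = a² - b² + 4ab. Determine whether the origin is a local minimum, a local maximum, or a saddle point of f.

saddle point

The Hessian at the origin is H = [[2, 4], [4, -2]].
det H = 2·-2 − (4)² = -20 < 0, so H is indefinite.
Therefore the origin is a saddle point.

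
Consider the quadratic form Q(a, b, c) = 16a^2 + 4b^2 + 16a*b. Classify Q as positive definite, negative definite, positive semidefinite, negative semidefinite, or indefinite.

positive semidefinite

The symmetric matrix is A = [[16, 8, 0], [8, 4, 0], [0, 0, 0]].
Applying the same elementary operations to the rows and columns of A produces a congruent diagonal matrix with entries 16, 0, 0.
That gives 1 positive, 2 zero pivots.
Hence Q is positive semidefinite.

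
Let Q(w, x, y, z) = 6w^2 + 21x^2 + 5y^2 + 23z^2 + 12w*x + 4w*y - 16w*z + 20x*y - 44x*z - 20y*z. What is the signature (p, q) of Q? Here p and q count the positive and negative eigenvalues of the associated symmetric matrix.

(3, 1)

Write A = [[6, 6, 2, -8], [6, 21, 10, -22], [2, 10, 5, -10], [-8, -22, -10, 23]].
Applying the same elementary operations to the rows and columns of A produces a congruent diagonal matrix with entries 6, 15, 1/15, -1.
Counting signs: 3 positive, 1 negative.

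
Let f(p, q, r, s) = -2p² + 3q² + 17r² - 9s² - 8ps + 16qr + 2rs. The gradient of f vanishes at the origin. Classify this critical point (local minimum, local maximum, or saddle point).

The Hessian at the origin is H = [[-4, 0, 0, -8], [0, 6, 16, 0], [0, 16, 34, 2], [-8, 0, 2, -18]].
Symmetric row and column elimination reduces H to a congruent diagonal form with pivots -4, 6, -26/3, -20/13.
So there are 1 positive, 3 negative pivots.
H is indefinite, so the origin is a saddle point.

saddle point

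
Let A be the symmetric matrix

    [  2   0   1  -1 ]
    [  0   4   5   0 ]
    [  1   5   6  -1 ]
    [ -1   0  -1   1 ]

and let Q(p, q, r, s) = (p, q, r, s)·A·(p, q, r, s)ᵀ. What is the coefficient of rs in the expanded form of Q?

-2

The coefficient of rs is A[3,4] + A[4,3] = 2·(-1) = -2.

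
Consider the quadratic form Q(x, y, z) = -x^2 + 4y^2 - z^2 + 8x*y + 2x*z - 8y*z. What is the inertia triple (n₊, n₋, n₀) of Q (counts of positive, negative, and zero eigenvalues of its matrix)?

The associated matrix is A = [[-1, 4, 1], [4, 4, -4], [1, -4, -1]].
Applying the same elementary operations to the rows and columns of A produces a congruent diagonal matrix with entries -1, 20, 0.
That gives 1 positive, 1 negative, 1 zero pivots.

(1, 1, 1)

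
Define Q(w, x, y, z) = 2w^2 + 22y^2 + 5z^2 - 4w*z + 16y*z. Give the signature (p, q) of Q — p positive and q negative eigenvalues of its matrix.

(3, 0)

Write A = [[2, 0, 0, -2], [0, 0, 0, 0], [0, 0, 22, 8], [-2, 0, 8, 5]].
Applying the same elementary operations to the rows and columns of A produces a congruent diagonal matrix with entries 2, 0, 22, 1/11.
Counting signs: 3 positive, 1 zero.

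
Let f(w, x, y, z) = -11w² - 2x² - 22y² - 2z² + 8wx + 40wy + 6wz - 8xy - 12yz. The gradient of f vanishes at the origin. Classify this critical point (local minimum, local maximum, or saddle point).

The Hessian at the origin is H = [[-22, 8, 40, 6], [8, -4, -8, 0], [40, -8, -44, -12], [6, 0, -12, -4]].
An LDLᵀ factorisation of H has diagonal entries -22, -12/11, 68, -2/17.
That gives 1 positive, 3 negative pivots.
H is indefinite, so the origin is a saddle point.

saddle point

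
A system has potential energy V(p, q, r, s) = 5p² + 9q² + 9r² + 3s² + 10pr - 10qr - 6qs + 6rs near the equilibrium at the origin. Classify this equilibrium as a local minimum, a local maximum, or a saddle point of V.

local minimum

The Hessian at the origin is H = [[10, 0, 10, 0], [0, 18, -10, -6], [10, -10, 18, 6], [0, -6, 6, 6]].
An LDLᵀ factorisation of H has diagonal entries 10, 18, 22/9, 12/11.
Counting signs: 4 positive.
H is positive definite, so the origin is a strict local minimum.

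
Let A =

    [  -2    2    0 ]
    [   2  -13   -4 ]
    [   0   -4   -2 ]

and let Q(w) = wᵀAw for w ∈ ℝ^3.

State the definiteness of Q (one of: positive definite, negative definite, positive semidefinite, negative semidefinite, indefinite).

negative definite

Leading principal minors: Δ_1 = -2, Δ_2 = 22, Δ_3 = -12.
The signs alternate starting with Δ_1 < 0, so by Sylvester's criterion Q is negative definite.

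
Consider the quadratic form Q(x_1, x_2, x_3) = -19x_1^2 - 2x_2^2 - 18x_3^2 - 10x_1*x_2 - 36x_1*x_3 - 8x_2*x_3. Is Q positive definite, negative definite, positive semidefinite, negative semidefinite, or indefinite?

negative definite

The associated matrix is A = [[-19, -5, -18], [-5, -2, -4], [-18, -4, -18]].
Symmetric row and column elimination reduces A to a congruent diagonal form with pivots -19, -13/19, -2/13.
That gives 3 negative pivots.
Hence Q is negative definite.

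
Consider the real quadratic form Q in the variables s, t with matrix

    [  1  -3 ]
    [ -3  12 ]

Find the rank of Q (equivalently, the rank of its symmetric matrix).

2

Row-reducing A symmetrically gives the diagonal entries 1, 3.
Counting signs: 2 positive.
The rank is the number of nonzero pivots: 2.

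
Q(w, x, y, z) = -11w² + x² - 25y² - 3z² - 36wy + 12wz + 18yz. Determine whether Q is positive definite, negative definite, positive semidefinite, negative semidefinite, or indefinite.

The associated matrix is A = [[-11, 0, -18, 6], [0, 1, 0, 0], [-18, 0, -25, 9], [6, 0, 9, -3]].
Congruent diagonalization of A (simultaneous row and column reduction) yields pivots -11, 1, 49/11, 6/49.
That gives 3 positive, 1 negative pivots.
Hence Q is indefinite.

indefinite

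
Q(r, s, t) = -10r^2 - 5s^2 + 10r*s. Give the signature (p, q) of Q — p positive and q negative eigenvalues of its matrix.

The symmetric matrix is A = [[-10, 5, 0], [5, -5, 0], [0, 0, 0]].
Row-reducing A symmetrically gives the diagonal entries -10, -5/2, 0.
That gives 2 negative, 1 zero pivots.

(0, 2)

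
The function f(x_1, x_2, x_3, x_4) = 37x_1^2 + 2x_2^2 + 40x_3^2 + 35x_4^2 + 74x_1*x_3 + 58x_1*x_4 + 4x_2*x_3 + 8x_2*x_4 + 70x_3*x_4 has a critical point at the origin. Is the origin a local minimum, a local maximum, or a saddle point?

The Hessian at the origin is H = [[74, 0, 74, 58], [0, 4, 4, 8], [74, 4, 80, 70], [58, 8, 70, 70]].
An LDLᵀ factorisation of H has diagonal entries 74, 4, 2, 20/37.
So there are 4 positive pivots.
H is positive definite, so the origin is a strict local minimum.

local minimum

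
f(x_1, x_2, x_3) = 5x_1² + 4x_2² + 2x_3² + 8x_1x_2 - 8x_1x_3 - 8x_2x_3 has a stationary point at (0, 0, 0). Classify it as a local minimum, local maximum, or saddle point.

The Hessian at the origin is H = [[10, 8, -8], [8, 8, -8], [-8, -8, 4]].
Congruent diagonalization of H (simultaneous row and column reduction) yields pivots 10, 8/5, -4.
So there are 2 positive, 1 negative pivots.
H is indefinite, so the origin is a saddle point.

saddle point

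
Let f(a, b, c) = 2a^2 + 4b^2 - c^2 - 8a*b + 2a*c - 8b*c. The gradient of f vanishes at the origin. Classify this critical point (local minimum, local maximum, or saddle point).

saddle point

The Hessian at the origin is H = [[4, -8, 2], [-8, 8, -8], [2, -8, -2]].
An LDLᵀ factorisation of H has diagonal entries 4, -8, -1.
So there are 1 positive, 2 negative pivots.
H is indefinite, so the origin is a saddle point.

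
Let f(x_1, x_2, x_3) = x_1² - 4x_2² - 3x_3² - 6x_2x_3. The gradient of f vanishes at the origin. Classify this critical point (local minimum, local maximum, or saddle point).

The Hessian at the origin is H = [[2, 0, 0], [0, -8, -6], [0, -6, -6]].
Congruent diagonalization of H (simultaneous row and column reduction) yields pivots 2, -8, -3/2.
So there are 1 positive, 2 negative pivots.
H is indefinite, so the origin is a saddle point.

saddle point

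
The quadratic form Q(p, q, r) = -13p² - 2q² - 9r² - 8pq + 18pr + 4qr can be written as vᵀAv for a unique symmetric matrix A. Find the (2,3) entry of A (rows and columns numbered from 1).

The coefficient of q·r in Q is 4. For a symmetric A this equals A[2,3] + A[3,2] = 2·A[2,3].
So A[2,3] = 4/2 = 2.

2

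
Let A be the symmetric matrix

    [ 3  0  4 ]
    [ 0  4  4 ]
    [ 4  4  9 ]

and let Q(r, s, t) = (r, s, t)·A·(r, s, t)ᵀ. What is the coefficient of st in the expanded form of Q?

8

The coefficient of st is A[2,3] + A[3,2] = 2·4 = 8.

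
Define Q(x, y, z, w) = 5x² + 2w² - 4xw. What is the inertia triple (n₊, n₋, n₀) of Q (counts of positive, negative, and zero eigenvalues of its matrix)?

(2, 0, 2)

The symmetric matrix is A = [[5, 0, 0, -2], [0, 0, 0, 0], [0, 0, 0, 0], [-2, 0, 0, 2]].
Symmetric row and column elimination reduces A to a congruent diagonal form with pivots 5, 0, 0, 6/5.
That gives 2 positive, 2 zero pivots.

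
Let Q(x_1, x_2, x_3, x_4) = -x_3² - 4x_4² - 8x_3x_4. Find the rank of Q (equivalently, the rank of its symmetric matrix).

The symmetric matrix is A = [[0, 0, 0, 0], [0, 0, 0, 0], [0, 0, -1, -4], [0, 0, -4, -4]].
Applying the same elementary operations to the rows and columns of A produces a congruent diagonal matrix with entries 0, 0, -1, 12.
So there are 1 positive, 1 negative, 2 zero pivots.
The rank is the number of nonzero pivots: 2.

2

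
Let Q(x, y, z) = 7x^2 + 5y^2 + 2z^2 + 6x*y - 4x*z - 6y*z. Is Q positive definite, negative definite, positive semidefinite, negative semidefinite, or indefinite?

The associated matrix is A = [[7, 3, -2], [3, 5, -3], [-2, -3, 2]].
An LDLᵀ factorisation of A has diagonal entries 7, 26/7, 5/26.
Counting signs: 3 positive.
Hence Q is positive definite.

positive definite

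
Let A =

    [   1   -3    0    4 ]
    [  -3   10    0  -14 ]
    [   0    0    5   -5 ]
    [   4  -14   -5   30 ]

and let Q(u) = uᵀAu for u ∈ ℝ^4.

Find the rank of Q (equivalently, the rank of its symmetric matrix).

Congruent diagonalization of A (simultaneous row and column reduction) yields pivots 1, 1, 5, 5.
Counting signs: 4 positive.
The rank is the number of nonzero pivots: 4.

4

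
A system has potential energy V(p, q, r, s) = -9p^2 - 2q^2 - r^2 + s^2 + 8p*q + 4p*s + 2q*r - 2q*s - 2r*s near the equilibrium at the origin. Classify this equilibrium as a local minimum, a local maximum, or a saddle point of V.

saddle point

The Hessian at the origin is H = [[-18, 8, 0, 4], [8, -4, 2, -2], [0, 2, -2, -2], [4, -2, -2, 2]].
Applying the same elementary operations to the rows and columns of H produces a congruent diagonal matrix with entries -18, -4/9, 7, 12/7.
So there are 2 positive, 2 negative pivots.
H is indefinite, so the origin is a saddle point.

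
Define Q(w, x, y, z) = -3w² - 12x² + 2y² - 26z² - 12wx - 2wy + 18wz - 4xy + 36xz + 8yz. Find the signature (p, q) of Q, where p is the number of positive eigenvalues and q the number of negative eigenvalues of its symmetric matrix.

(2, 1)

The associated matrix is A = [[-3, -6, -1, 9], [-6, -12, -2, 18], [-1, -2, 2, 4], [9, 18, 4, -26]].
Symmetric row and column elimination reduces A to a congruent diagonal form with pivots -3, 0, 7/3, 4/7.
Counting signs: 2 positive, 1 negative, 1 zero.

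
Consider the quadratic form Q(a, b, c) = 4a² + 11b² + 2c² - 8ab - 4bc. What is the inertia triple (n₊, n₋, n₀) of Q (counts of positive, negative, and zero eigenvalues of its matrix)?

(3, 0, 0)

Write A = [[4, -4, 0], [-4, 11, -2], [0, -2, 2]].
Symmetric row and column elimination reduces A to a congruent diagonal form with pivots 4, 7, 10/7.
That gives 3 positive pivots.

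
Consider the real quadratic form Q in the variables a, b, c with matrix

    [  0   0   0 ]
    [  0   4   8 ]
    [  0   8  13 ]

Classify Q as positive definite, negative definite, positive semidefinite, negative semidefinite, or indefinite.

indefinite

Symmetric row and column elimination reduces A to a congruent diagonal form with pivots 0, 4, -3.
That gives 1 positive, 1 negative, 1 zero pivots.
Hence Q is indefinite.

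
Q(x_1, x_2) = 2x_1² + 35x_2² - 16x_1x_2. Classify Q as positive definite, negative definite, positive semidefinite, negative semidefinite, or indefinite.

positive definite

The symmetric matrix of Q is A = [[2, -8], [-8, 35]].
Leading principal minors: Δ_1 = 2, Δ_2 = 6.
All leading principal minors are positive, so by Sylvester's criterion Q is positive definite.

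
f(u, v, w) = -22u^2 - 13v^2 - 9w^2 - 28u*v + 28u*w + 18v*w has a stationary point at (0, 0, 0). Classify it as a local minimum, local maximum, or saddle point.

The Hessian at the origin is H = [[-44, -28, 28], [-28, -26, 18], [28, 18, -18]].
Applying the same elementary operations to the rows and columns of H produces a congruent diagonal matrix with entries -44, -90/11, -8/45.
That gives 3 negative pivots.
H is negative definite, so the origin is a strict local maximum.

local maximum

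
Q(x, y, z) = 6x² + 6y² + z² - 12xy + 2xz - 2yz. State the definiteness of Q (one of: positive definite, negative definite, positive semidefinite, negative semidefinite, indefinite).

The symmetric matrix is A = [[6, -6, 1], [-6, 6, -1], [1, -1, 1]].
Congruent diagonalization of A (simultaneous row and column reduction) yields pivots 6, 0, 5/6.
Counting signs: 2 positive, 1 zero.
Hence Q is positive semidefinite.

positive semidefinite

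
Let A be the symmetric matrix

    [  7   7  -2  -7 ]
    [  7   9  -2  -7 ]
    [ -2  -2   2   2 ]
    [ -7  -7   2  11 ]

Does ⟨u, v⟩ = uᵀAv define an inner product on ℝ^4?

Leading principal minors: Δ_1 = 7, Δ_2 = 14, Δ_3 = 20, Δ_4 = 80.
All leading principal minors are positive, so by Sylvester's criterion Q is positive definite.
⟨·,·⟩ is an inner product exactly when A is positive definite.

yes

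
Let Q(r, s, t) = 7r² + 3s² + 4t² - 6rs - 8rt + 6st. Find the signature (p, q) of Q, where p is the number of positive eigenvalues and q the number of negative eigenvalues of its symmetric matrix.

(3, 0)

Write A = [[7, -3, -4], [-3, 3, 3], [-4, 3, 4]].
Symmetric row and column elimination reduces A to a congruent diagonal form with pivots 7, 12/7, 3/4.
So there are 3 positive pivots.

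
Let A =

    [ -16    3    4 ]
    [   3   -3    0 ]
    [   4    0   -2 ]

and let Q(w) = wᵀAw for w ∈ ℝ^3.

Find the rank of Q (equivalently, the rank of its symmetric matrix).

An LDLᵀ factorisation of A has diagonal entries -16, -39/16, -10/13.
So there are 3 negative pivots.
The rank is the number of nonzero pivots: 3.

3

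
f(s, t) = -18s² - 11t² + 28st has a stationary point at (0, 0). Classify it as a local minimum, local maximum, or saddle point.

local maximum

The Hessian at the origin is H = [[-36, 28], [28, -22]].
det H = -36·-22 − (28)² = 8 > 0 and H[1,1] = -36 < 0, so H is negative definite.
Therefore the origin is a local maximum.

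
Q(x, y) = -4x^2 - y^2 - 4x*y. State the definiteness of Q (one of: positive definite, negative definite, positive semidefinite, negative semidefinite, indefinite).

negative semidefinite

The symmetric matrix is A = [[-4, -2], [-2, -1]].
Row-reducing A symmetrically gives the diagonal entries -4, 0.
That gives 1 negative, 1 zero pivots.
Hence Q is negative semidefinite.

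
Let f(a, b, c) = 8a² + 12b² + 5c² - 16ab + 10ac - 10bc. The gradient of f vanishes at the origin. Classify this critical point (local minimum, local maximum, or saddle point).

The Hessian at the origin is H = [[16, -16, 10], [-16, 24, -10], [10, -10, 10]].
Symmetric row and column elimination reduces H to a congruent diagonal form with pivots 16, 8, 15/4.
That gives 3 positive pivots.
H is positive definite, so the origin is a strict local minimum.

local minimum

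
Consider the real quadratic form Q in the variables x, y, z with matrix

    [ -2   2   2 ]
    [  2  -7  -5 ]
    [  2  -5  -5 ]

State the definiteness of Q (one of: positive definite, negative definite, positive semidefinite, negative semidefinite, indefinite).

Row-reducing A symmetrically gives the diagonal entries -2, -5, -6/5.
That gives 3 negative pivots.
Hence Q is negative definite.

negative definite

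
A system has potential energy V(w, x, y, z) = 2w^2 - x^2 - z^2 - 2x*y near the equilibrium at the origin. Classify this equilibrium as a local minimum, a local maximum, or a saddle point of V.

saddle point

The Hessian at the origin is H = [[4, 0, 0, 0], [0, -2, -2, 0], [0, -2, 0, 0], [0, 0, 0, -2]].
Congruent diagonalization of H (simultaneous row and column reduction) yields pivots 4, -2, 2, -2.
That gives 2 positive, 2 negative pivots.
H is indefinite, so the origin is a saddle point.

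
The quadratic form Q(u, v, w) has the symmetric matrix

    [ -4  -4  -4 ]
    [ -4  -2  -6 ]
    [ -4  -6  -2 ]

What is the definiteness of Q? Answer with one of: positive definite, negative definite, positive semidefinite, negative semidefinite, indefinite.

indefinite

Symmetric row and column elimination reduces A to a congruent diagonal form with pivots -4, 2, 0.
Counting signs: 1 positive, 1 negative, 1 zero.
Hence Q is indefinite.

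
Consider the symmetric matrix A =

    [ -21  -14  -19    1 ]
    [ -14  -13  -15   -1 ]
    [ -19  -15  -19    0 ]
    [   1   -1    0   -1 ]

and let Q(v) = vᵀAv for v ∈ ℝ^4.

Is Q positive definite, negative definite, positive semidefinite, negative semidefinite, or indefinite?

An LDLᵀ factorisation of A has diagonal entries -21, -11/3, -25/77, -3/25.
That gives 4 negative pivots.
Hence Q is negative definite.

negative definite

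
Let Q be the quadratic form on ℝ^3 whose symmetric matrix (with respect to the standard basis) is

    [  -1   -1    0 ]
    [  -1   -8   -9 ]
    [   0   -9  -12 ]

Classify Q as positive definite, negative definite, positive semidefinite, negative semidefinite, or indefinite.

Applying the same elementary operations to the rows and columns of A produces a congruent diagonal matrix with entries -1, -7, -3/7.
That gives 3 negative pivots.
Hence Q is negative definite.

negative definite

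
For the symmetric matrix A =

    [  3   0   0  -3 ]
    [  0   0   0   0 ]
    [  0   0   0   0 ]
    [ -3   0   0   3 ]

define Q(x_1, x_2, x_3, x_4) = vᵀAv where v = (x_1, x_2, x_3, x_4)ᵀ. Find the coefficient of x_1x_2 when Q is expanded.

The coefficient of x_1x_2 is A[1,2] + A[2,1] = 2·0 = 0.

0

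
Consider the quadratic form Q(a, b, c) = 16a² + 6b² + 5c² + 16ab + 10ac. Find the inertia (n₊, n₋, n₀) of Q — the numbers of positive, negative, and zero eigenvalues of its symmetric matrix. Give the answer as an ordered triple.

(3, 0, 0)

Write A = [[16, 8, 5], [8, 6, 0], [5, 0, 5]].
Applying the same elementary operations to the rows and columns of A produces a congruent diagonal matrix with entries 16, 2, 5/16.
That gives 3 positive pivots.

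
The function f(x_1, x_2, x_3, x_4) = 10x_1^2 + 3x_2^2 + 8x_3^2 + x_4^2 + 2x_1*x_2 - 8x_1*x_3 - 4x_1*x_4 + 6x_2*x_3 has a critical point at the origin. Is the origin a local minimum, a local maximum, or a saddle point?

local minimum

The Hessian at the origin is H = [[20, 2, -8, -4], [2, 6, 6, 0], [-8, 6, 16, 0], [-4, 0, 0, 2]].
Congruent diagonalization of H (simultaneous row and column reduction) yields pivots 20, 29/5, 140/29, 2/7.
Counting signs: 4 positive.
H is positive definite, so the origin is a strict local minimum.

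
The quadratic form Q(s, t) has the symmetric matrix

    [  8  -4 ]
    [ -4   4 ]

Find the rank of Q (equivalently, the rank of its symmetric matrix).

Congruent diagonalization of A (simultaneous row and column reduction) yields pivots 8, 2.
So there are 2 positive pivots.
The rank is the number of nonzero pivots: 2.

2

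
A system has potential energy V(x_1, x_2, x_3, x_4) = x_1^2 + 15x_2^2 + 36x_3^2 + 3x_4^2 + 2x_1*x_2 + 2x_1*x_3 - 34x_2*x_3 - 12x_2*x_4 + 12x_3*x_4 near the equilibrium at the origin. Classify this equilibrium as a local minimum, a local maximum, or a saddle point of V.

local minimum

The Hessian at the origin is H = [[2, 2, 2, 0], [2, 30, -34, -12], [2, -34, 72, 12], [0, -12, 12, 6]].
An LDLᵀ factorisation of H has diagonal entries 2, 28, 166/7, 30/83.
So there are 4 positive pivots.
H is positive definite, so the origin is a strict local minimum.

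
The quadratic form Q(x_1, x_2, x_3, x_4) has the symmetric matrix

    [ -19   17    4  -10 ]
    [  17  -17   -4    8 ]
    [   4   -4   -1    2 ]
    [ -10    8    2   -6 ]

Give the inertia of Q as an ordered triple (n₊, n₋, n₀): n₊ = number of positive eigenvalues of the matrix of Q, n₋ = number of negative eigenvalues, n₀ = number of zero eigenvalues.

(0, 3, 1)

Symmetric row and column elimination reduces A to a congruent diagonal form with pivots -19, -34/19, -1/17, 0.
That gives 3 negative, 1 zero pivots.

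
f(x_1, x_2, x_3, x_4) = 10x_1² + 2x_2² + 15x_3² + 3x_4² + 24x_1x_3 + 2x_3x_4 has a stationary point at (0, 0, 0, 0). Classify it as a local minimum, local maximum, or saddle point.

The Hessian at the origin is H = [[20, 0, 24, 0], [0, 4, 0, 0], [24, 0, 30, 2], [0, 0, 2, 6]].
Congruent diagonalization of H (simultaneous row and column reduction) yields pivots 20, 4, 6/5, 8/3.
That gives 4 positive pivots.
H is positive definite, so the origin is a strict local minimum.

local minimum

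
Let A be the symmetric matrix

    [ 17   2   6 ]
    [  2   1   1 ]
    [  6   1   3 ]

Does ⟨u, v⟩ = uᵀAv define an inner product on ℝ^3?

Leading principal minors: Δ_1 = 17, Δ_2 = 13, Δ_3 = 10.
All leading principal minors are positive, so by Sylvester's criterion Q is positive definite.
⟨·,·⟩ is an inner product exactly when A is positive definite.

yes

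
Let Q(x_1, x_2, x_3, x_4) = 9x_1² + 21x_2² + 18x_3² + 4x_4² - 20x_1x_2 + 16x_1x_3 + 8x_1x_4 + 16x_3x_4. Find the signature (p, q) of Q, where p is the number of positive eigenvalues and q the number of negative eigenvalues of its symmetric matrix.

(4, 0)

The symmetric matrix is A = [[9, -10, 8, 4], [-10, 21, 0, 0], [8, 0, 18, 8], [4, 0, 8, 4]].
Symmetric row and column elimination reduces A to a congruent diagonal form with pivots 9, 89/9, 258/89, 20/129.
That gives 4 positive pivots.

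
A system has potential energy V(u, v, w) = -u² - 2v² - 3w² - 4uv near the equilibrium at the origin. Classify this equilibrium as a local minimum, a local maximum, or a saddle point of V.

The Hessian at the origin is H = [[-2, -4, 0], [-4, -4, 0], [0, 0, -6]].
Symmetric row and column elimination reduces H to a congruent diagonal form with pivots -2, 4, -6.
So there are 1 positive, 2 negative pivots.
H is indefinite, so the origin is a saddle point.

saddle point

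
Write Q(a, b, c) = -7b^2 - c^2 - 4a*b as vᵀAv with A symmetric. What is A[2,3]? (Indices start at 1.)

0

The coefficient of b·c in Q is 0. For a symmetric A this equals A[2,3] + A[3,2] = 2·A[2,3].
So A[2,3] = 0/2 = 0.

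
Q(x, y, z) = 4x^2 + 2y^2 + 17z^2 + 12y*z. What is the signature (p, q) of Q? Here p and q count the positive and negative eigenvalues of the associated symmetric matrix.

(2, 1)

The associated matrix is A = [[4, 0, 0], [0, 2, 6], [0, 6, 17]].
Row-reducing A symmetrically gives the diagonal entries 4, 2, -1.
That gives 2 positive, 1 negative pivots.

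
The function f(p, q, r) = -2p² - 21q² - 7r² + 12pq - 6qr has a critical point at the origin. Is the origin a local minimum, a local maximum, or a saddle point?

The Hessian at the origin is H = [[-4, 12, 0], [12, -42, -6], [0, -6, -14]].
Symmetric row and column elimination reduces H to a congruent diagonal form with pivots -4, -6, -8.
So there are 3 negative pivots.
H is negative definite, so the origin is a strict local maximum.

local maximum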